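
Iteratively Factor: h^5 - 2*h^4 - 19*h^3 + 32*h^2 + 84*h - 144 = (h - 2)*(h^4 - 19*h^2 - 6*h + 72) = (h - 4)*(h - 2)*(h^3 + 4*h^2 - 3*h - 18) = (h - 4)*(h - 2)^2*(h^2 + 6*h + 9) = (h - 4)*(h - 2)^2*(h + 3)*(h + 3)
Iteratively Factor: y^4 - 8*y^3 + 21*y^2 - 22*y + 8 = (y - 4)*(y^3 - 4*y^2 + 5*y - 2) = (y - 4)*(y - 1)*(y^2 - 3*y + 2) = (y - 4)*(y - 2)*(y - 1)*(y - 1)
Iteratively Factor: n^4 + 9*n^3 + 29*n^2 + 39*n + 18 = (n + 1)*(n^3 + 8*n^2 + 21*n + 18) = (n + 1)*(n + 2)*(n^2 + 6*n + 9) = (n + 1)*(n + 2)*(n + 3)*(n + 3)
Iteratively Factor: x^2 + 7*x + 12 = (x + 3)*(x + 4)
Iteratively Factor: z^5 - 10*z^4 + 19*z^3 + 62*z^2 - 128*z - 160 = (z - 4)*(z^4 - 6*z^3 - 5*z^2 + 42*z + 40) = (z - 5)*(z - 4)*(z^3 - z^2 - 10*z - 8) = (z - 5)*(z - 4)*(z + 2)*(z^2 - 3*z - 4) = (z - 5)*(z - 4)*(z + 1)*(z + 2)*(z - 4)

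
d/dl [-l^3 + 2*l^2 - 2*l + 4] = -3*l^2 + 4*l - 2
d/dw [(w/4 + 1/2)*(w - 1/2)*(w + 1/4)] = 3*w^2/4 + 7*w/8 - 5/32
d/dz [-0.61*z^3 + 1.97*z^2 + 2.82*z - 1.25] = -1.83*z^2 + 3.94*z + 2.82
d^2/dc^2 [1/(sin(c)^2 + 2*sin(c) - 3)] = (6*sin(c) - 4*cos(c)^2 + 18)*cos(c)^2/(sin(c)^2 + 2*sin(c) - 3)^3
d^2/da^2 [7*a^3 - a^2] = 42*a - 2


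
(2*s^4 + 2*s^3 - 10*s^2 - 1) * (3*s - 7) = 6*s^5 - 8*s^4 - 44*s^3 + 70*s^2 - 3*s + 7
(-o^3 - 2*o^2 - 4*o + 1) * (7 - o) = o^4 - 5*o^3 - 10*o^2 - 29*o + 7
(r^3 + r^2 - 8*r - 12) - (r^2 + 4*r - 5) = r^3 - 12*r - 7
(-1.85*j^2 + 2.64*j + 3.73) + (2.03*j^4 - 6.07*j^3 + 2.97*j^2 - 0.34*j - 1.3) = 2.03*j^4 - 6.07*j^3 + 1.12*j^2 + 2.3*j + 2.43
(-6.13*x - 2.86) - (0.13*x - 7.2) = 4.34 - 6.26*x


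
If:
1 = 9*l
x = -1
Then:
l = 1/9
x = -1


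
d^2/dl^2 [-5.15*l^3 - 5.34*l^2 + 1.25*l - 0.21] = -30.9*l - 10.68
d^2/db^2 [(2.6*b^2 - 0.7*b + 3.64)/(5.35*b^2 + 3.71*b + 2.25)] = (-143.2837*b^3 + 437.3304*b^2 + 484.04874*b + 50.581148)/(153.130375*b^6 + 318.568425*b^5 + 414.11568*b^4 + 319.019561*b^3 + 174.1608*b^2 + 56.345625*b + 11.390625)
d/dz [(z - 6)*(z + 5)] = 2*z - 1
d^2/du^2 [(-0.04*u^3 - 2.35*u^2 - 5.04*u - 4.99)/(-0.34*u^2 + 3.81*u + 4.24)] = (-6.93889390390723e-18*u^5 - 2.22044604925031e-16*u^4 + 8.530244*u^3 + 27.66468*u^2 + 9.12433200000005*u + 80.916214)/(0.039304*u^6 - 1.321308*u^5 + 13.33599*u^4 - 22.351365*u^3 - 166.30764*u^2 - 205.483968*u - 76.225024)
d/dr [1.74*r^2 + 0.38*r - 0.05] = 3.48*r + 0.38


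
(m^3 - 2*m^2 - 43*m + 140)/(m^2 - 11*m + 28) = (m^2 + 2*m - 35)/(m - 7)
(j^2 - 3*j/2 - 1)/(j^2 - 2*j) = (j + 1/2)/j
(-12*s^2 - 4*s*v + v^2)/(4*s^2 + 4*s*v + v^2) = (-6*s + v)/(2*s + v)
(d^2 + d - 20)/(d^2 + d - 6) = (d^2 + d - 20)/(d^2 + d - 6)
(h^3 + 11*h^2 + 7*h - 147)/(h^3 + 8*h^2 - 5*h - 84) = (h + 7)/(h + 4)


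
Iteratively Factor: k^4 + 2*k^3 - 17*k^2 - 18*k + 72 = (k + 4)*(k^3 - 2*k^2 - 9*k + 18) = (k + 3)*(k + 4)*(k^2 - 5*k + 6) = (k - 2)*(k + 3)*(k + 4)*(k - 3)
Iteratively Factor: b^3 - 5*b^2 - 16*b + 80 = (b - 5)*(b^2 - 16) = (b - 5)*(b - 4)*(b + 4)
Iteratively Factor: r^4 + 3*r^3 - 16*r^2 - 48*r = (r)*(r^3 + 3*r^2 - 16*r - 48) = r*(r - 4)*(r^2 + 7*r + 12) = r*(r - 4)*(r + 4)*(r + 3)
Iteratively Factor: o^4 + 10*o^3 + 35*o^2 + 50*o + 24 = (o + 4)*(o^3 + 6*o^2 + 11*o + 6) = (o + 2)*(o + 4)*(o^2 + 4*o + 3) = (o + 1)*(o + 2)*(o + 4)*(o + 3)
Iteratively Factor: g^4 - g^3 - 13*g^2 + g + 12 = (g + 3)*(g^3 - 4*g^2 - g + 4) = (g - 4)*(g + 3)*(g^2 - 1) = (g - 4)*(g + 1)*(g + 3)*(g - 1)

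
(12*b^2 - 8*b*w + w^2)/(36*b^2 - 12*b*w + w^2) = (-2*b + w)/(-6*b + w)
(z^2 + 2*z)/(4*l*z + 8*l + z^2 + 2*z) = z/(4*l + z)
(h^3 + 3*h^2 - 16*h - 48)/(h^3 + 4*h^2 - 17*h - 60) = (h + 4)/(h + 5)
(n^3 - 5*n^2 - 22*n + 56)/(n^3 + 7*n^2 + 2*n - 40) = (n - 7)/(n + 5)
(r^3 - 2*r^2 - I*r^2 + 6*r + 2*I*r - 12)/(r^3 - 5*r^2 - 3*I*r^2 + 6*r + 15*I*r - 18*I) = (r + 2*I)/(r - 3)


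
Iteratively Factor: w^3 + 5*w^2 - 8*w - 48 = (w + 4)*(w^2 + w - 12) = (w + 4)^2*(w - 3)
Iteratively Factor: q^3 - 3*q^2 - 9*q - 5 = (q + 1)*(q^2 - 4*q - 5) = (q + 1)^2*(q - 5)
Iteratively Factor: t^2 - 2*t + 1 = (t - 1)*(t - 1)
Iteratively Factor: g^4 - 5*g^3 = (g - 5)*(g^3) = g*(g - 5)*(g^2) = g^2*(g - 5)*(g)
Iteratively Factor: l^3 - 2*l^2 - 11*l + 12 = (l + 3)*(l^2 - 5*l + 4) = (l - 1)*(l + 3)*(l - 4)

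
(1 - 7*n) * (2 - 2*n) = 14*n^2 - 16*n + 2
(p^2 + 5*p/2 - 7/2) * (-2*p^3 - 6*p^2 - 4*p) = -2*p^5 - 11*p^4 - 12*p^3 + 11*p^2 + 14*p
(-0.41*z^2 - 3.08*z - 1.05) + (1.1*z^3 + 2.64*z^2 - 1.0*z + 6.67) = 1.1*z^3 + 2.23*z^2 - 4.08*z + 5.62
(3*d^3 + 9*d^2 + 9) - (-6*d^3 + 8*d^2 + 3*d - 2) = 9*d^3 + d^2 - 3*d + 11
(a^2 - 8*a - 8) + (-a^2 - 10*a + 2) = -18*a - 6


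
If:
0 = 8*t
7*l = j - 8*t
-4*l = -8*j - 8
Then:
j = -14/13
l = -2/13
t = 0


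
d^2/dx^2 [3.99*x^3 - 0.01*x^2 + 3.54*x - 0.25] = 23.94*x - 0.02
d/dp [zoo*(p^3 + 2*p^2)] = zoo*p*(p + 1)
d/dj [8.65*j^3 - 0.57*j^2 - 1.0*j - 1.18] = 25.95*j^2 - 1.14*j - 1.0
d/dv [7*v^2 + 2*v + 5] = 14*v + 2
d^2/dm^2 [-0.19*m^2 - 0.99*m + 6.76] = -0.380000000000000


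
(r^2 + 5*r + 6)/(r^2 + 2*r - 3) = (r + 2)/(r - 1)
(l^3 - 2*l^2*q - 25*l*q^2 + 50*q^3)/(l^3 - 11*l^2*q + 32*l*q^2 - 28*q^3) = (l^2 - 25*q^2)/(l^2 - 9*l*q + 14*q^2)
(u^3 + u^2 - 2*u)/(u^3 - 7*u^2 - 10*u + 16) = u/(u - 8)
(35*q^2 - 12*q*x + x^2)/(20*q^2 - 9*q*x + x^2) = (-7*q + x)/(-4*q + x)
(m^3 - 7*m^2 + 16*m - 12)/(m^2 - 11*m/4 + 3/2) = 4*(m^2 - 5*m + 6)/(4*m - 3)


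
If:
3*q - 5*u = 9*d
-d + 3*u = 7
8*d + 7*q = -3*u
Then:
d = -308/305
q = 91/305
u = 609/305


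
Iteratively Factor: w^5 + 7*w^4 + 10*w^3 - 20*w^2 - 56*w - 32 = (w - 2)*(w^4 + 9*w^3 + 28*w^2 + 36*w + 16) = (w - 2)*(w + 2)*(w^3 + 7*w^2 + 14*w + 8) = (w - 2)*(w + 1)*(w + 2)*(w^2 + 6*w + 8) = (w - 2)*(w + 1)*(w + 2)*(w + 4)*(w + 2)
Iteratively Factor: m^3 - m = (m)*(m^2 - 1) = m*(m + 1)*(m - 1)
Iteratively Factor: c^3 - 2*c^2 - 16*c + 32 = (c + 4)*(c^2 - 6*c + 8) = (c - 2)*(c + 4)*(c - 4)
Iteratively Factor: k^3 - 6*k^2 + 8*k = (k - 4)*(k^2 - 2*k) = (k - 4)*(k - 2)*(k)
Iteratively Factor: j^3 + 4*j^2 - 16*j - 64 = (j + 4)*(j^2 - 16) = (j - 4)*(j + 4)*(j + 4)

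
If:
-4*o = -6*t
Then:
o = 3*t/2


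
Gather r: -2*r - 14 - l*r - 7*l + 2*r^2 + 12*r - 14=-7*l + 2*r^2 + r*(10 - l) - 28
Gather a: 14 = 14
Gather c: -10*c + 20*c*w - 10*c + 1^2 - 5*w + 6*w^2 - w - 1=c*(20*w - 20) + 6*w^2 - 6*w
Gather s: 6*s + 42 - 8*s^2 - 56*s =-8*s^2 - 50*s + 42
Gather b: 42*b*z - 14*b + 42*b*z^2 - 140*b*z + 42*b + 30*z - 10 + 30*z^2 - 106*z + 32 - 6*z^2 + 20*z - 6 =b*(42*z^2 - 98*z + 28) + 24*z^2 - 56*z + 16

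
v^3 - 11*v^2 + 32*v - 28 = (v - 7)*(v - 2)^2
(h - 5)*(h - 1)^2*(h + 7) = h^4 - 38*h^2 + 72*h - 35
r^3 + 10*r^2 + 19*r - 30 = (r - 1)*(r + 5)*(r + 6)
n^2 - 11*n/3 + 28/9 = (n - 7/3)*(n - 4/3)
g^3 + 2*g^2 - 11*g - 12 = (g - 3)*(g + 1)*(g + 4)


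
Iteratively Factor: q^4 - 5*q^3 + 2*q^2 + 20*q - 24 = (q - 2)*(q^3 - 3*q^2 - 4*q + 12) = (q - 3)*(q - 2)*(q^2 - 4) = (q - 3)*(q - 2)^2*(q + 2)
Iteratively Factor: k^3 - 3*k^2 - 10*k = (k - 5)*(k^2 + 2*k) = (k - 5)*(k + 2)*(k)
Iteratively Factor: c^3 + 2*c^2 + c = (c)*(c^2 + 2*c + 1) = c*(c + 1)*(c + 1)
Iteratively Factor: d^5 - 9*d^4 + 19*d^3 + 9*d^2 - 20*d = (d)*(d^4 - 9*d^3 + 19*d^2 + 9*d - 20) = d*(d - 5)*(d^3 - 4*d^2 - d + 4) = d*(d - 5)*(d + 1)*(d^2 - 5*d + 4) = d*(d - 5)*(d - 4)*(d + 1)*(d - 1)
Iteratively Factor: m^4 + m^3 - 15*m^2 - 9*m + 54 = (m - 3)*(m^3 + 4*m^2 - 3*m - 18) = (m - 3)*(m - 2)*(m^2 + 6*m + 9) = (m - 3)*(m - 2)*(m + 3)*(m + 3)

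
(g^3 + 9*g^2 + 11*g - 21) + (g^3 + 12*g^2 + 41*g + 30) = 2*g^3 + 21*g^2 + 52*g + 9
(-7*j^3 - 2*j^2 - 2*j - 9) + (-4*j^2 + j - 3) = -7*j^3 - 6*j^2 - j - 12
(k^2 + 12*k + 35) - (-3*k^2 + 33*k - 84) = 4*k^2 - 21*k + 119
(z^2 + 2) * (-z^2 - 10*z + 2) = -z^4 - 10*z^3 - 20*z + 4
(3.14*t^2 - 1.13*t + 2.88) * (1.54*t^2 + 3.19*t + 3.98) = 4.8356*t^4 + 8.2764*t^3 + 13.3277*t^2 + 4.6898*t + 11.4624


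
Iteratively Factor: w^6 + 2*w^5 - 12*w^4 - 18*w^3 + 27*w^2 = (w + 3)*(w^5 - w^4 - 9*w^3 + 9*w^2) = (w + 3)^2*(w^4 - 4*w^3 + 3*w^2) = (w - 3)*(w + 3)^2*(w^3 - w^2) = (w - 3)*(w - 1)*(w + 3)^2*(w^2) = w*(w - 3)*(w - 1)*(w + 3)^2*(w)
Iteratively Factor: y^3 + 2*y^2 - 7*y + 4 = (y - 1)*(y^2 + 3*y - 4) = (y - 1)*(y + 4)*(y - 1)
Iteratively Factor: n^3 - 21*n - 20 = (n - 5)*(n^2 + 5*n + 4) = (n - 5)*(n + 1)*(n + 4)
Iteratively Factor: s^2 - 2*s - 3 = (s - 3)*(s + 1)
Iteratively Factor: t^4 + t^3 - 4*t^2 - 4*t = (t + 1)*(t^3 - 4*t) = t*(t + 1)*(t^2 - 4) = t*(t - 2)*(t + 1)*(t + 2)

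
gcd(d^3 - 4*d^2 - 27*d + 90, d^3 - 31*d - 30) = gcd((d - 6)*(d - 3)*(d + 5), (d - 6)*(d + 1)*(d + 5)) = d^2 - d - 30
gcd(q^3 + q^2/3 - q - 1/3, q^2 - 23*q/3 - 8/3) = q + 1/3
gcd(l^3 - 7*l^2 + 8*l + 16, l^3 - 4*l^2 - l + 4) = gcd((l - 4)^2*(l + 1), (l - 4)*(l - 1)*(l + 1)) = l^2 - 3*l - 4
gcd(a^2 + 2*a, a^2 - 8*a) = a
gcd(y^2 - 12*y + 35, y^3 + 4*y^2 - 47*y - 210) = y - 7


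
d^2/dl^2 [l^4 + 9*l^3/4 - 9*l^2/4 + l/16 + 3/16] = 12*l^2 + 27*l/2 - 9/2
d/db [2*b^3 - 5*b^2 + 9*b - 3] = 6*b^2 - 10*b + 9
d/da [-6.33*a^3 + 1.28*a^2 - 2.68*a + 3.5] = -18.99*a^2 + 2.56*a - 2.68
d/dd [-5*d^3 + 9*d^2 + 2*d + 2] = -15*d^2 + 18*d + 2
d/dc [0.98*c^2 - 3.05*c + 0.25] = 1.96*c - 3.05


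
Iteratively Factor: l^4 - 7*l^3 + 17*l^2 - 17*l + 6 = (l - 3)*(l^3 - 4*l^2 + 5*l - 2) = (l - 3)*(l - 1)*(l^2 - 3*l + 2) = (l - 3)*(l - 2)*(l - 1)*(l - 1)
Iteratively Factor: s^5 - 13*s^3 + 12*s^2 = (s)*(s^4 - 13*s^2 + 12*s) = s*(s - 1)*(s^3 + s^2 - 12*s) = s*(s - 1)*(s + 4)*(s^2 - 3*s) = s*(s - 3)*(s - 1)*(s + 4)*(s)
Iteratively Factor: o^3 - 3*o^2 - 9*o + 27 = (o - 3)*(o^2 - 9) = (o - 3)^2*(o + 3)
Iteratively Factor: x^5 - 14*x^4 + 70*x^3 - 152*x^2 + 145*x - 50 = (x - 1)*(x^4 - 13*x^3 + 57*x^2 - 95*x + 50) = (x - 1)^2*(x^3 - 12*x^2 + 45*x - 50) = (x - 2)*(x - 1)^2*(x^2 - 10*x + 25) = (x - 5)*(x - 2)*(x - 1)^2*(x - 5)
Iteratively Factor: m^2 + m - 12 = (m + 4)*(m - 3)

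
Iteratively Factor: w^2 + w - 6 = (w + 3)*(w - 2)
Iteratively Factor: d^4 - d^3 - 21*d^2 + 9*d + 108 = (d + 3)*(d^3 - 4*d^2 - 9*d + 36) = (d - 3)*(d + 3)*(d^2 - d - 12) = (d - 4)*(d - 3)*(d + 3)*(d + 3)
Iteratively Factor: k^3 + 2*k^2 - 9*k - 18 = (k + 2)*(k^2 - 9) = (k - 3)*(k + 2)*(k + 3)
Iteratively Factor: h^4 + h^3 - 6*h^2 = (h + 3)*(h^3 - 2*h^2) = h*(h + 3)*(h^2 - 2*h) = h^2*(h + 3)*(h - 2)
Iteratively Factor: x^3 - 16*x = (x + 4)*(x^2 - 4*x) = (x - 4)*(x + 4)*(x)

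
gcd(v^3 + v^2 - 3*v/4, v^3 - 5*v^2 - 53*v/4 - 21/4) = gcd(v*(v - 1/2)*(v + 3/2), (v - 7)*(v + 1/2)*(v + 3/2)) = v + 3/2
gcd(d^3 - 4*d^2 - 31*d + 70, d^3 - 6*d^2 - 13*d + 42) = d^2 - 9*d + 14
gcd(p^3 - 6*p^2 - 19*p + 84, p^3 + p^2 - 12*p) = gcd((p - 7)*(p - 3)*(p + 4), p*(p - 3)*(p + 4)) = p^2 + p - 12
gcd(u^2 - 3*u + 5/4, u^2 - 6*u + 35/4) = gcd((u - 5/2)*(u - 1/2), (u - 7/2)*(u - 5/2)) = u - 5/2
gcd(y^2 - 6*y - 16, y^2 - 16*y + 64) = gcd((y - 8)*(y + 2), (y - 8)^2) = y - 8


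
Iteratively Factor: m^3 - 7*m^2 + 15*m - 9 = (m - 3)*(m^2 - 4*m + 3) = (m - 3)^2*(m - 1)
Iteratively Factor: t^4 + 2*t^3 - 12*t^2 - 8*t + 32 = (t + 2)*(t^3 - 12*t + 16) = (t - 2)*(t + 2)*(t^2 + 2*t - 8) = (t - 2)^2*(t + 2)*(t + 4)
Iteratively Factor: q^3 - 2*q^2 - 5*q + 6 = (q - 1)*(q^2 - q - 6) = (q - 1)*(q + 2)*(q - 3)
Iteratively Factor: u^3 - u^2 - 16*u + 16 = (u + 4)*(u^2 - 5*u + 4) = (u - 4)*(u + 4)*(u - 1)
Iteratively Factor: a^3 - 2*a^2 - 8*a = (a + 2)*(a^2 - 4*a) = (a - 4)*(a + 2)*(a)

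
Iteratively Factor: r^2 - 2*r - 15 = (r + 3)*(r - 5)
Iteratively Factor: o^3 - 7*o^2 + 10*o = (o - 5)*(o^2 - 2*o) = (o - 5)*(o - 2)*(o)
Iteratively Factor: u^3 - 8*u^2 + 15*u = (u)*(u^2 - 8*u + 15) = u*(u - 3)*(u - 5)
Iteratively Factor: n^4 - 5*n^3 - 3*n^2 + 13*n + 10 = (n + 1)*(n^3 - 6*n^2 + 3*n + 10) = (n - 2)*(n + 1)*(n^2 - 4*n - 5) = (n - 5)*(n - 2)*(n + 1)*(n + 1)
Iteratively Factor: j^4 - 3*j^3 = (j - 3)*(j^3) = j*(j - 3)*(j^2) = j^2*(j - 3)*(j)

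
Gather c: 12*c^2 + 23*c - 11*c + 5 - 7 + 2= 12*c^2 + 12*c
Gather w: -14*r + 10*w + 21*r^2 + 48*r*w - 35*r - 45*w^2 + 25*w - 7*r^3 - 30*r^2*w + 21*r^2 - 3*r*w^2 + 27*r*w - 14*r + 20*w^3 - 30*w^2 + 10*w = -7*r^3 + 42*r^2 - 63*r + 20*w^3 + w^2*(-3*r - 75) + w*(-30*r^2 + 75*r + 45)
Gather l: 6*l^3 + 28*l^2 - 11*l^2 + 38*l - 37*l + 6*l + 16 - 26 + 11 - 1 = 6*l^3 + 17*l^2 + 7*l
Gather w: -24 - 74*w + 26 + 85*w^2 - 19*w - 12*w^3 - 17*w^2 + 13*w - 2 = -12*w^3 + 68*w^2 - 80*w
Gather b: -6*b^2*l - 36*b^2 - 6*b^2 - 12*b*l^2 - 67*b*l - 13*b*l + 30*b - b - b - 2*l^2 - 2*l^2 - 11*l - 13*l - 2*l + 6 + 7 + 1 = b^2*(-6*l - 42) + b*(-12*l^2 - 80*l + 28) - 4*l^2 - 26*l + 14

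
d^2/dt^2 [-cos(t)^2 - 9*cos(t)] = 9*cos(t) + 2*cos(2*t)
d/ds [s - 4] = 1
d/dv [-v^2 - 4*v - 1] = -2*v - 4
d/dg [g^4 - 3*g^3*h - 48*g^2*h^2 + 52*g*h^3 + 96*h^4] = 4*g^3 - 9*g^2*h - 96*g*h^2 + 52*h^3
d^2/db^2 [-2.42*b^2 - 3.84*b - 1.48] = -4.84000000000000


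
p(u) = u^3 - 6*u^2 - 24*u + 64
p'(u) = 3*u^2 - 12*u - 24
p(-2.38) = 73.65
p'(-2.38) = 21.55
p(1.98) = 0.72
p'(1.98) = -36.00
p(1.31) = 24.51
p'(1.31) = -34.57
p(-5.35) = -132.47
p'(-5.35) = 126.07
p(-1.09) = 81.74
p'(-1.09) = -7.36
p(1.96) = 1.44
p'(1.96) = -36.00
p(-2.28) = 75.68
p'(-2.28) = 18.96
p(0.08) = 62.04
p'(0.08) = -24.94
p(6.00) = -80.00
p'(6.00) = 12.00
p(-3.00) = 55.00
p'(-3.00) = 39.00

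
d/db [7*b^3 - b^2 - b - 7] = 21*b^2 - 2*b - 1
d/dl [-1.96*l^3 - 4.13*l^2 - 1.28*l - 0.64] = -5.88*l^2 - 8.26*l - 1.28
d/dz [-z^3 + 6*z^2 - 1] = 3*z*(4 - z)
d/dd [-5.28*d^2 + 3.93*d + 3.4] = 3.93 - 10.56*d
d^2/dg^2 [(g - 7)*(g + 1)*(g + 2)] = 6*g - 8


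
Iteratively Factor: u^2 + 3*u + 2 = (u + 2)*(u + 1)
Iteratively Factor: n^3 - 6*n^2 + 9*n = (n)*(n^2 - 6*n + 9) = n*(n - 3)*(n - 3)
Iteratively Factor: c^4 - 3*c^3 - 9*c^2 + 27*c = (c)*(c^3 - 3*c^2 - 9*c + 27) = c*(c - 3)*(c^2 - 9) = c*(c - 3)^2*(c + 3)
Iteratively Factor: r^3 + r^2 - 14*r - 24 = (r - 4)*(r^2 + 5*r + 6) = (r - 4)*(r + 2)*(r + 3)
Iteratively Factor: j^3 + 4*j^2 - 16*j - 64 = (j + 4)*(j^2 - 16) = (j - 4)*(j + 4)*(j + 4)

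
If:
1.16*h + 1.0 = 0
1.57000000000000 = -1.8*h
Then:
No Solution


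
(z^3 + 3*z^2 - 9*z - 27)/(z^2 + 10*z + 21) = (z^2 - 9)/(z + 7)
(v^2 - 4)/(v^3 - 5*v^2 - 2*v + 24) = (v - 2)/(v^2 - 7*v + 12)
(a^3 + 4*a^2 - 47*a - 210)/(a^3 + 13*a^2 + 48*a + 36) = (a^2 - 2*a - 35)/(a^2 + 7*a + 6)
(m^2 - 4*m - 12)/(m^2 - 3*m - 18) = (m + 2)/(m + 3)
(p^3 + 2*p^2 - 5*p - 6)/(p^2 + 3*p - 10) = (p^2 + 4*p + 3)/(p + 5)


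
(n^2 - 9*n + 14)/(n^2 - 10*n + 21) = (n - 2)/(n - 3)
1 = 1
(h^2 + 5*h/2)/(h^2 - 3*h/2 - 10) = h/(h - 4)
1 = 1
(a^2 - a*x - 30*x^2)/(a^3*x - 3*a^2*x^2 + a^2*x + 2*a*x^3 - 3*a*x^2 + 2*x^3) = (a^2 - a*x - 30*x^2)/(x*(a^3 - 3*a^2*x + a^2 + 2*a*x^2 - 3*a*x + 2*x^2))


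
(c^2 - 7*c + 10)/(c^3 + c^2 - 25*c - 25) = (c - 2)/(c^2 + 6*c + 5)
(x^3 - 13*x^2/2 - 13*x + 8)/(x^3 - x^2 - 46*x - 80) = (x - 1/2)/(x + 5)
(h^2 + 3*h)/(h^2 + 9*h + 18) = h/(h + 6)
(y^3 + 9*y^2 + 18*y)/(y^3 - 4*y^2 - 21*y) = (y + 6)/(y - 7)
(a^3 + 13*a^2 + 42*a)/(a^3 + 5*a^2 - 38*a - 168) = a*(a + 6)/(a^2 - 2*a - 24)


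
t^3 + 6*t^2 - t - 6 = (t - 1)*(t + 1)*(t + 6)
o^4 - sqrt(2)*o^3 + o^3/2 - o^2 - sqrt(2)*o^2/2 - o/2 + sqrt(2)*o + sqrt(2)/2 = (o - 1)*(o + 1/2)*(o + 1)*(o - sqrt(2))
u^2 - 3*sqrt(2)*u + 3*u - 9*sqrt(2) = (u + 3)*(u - 3*sqrt(2))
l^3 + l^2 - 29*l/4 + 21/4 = (l - 3/2)*(l - 1)*(l + 7/2)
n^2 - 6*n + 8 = (n - 4)*(n - 2)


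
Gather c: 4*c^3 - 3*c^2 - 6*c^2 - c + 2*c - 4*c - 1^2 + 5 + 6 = 4*c^3 - 9*c^2 - 3*c + 10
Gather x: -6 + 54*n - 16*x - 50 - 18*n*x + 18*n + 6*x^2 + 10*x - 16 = 72*n + 6*x^2 + x*(-18*n - 6) - 72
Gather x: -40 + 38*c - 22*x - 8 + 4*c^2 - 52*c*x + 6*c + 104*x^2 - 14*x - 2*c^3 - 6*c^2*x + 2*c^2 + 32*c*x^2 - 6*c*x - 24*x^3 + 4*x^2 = -2*c^3 + 6*c^2 + 44*c - 24*x^3 + x^2*(32*c + 108) + x*(-6*c^2 - 58*c - 36) - 48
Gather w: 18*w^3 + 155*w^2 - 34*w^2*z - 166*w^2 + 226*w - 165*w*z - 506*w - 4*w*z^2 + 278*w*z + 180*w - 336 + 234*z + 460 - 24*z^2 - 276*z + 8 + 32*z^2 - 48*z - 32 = 18*w^3 + w^2*(-34*z - 11) + w*(-4*z^2 + 113*z - 100) + 8*z^2 - 90*z + 100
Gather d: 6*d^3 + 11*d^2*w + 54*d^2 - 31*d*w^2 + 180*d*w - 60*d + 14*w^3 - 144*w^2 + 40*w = 6*d^3 + d^2*(11*w + 54) + d*(-31*w^2 + 180*w - 60) + 14*w^3 - 144*w^2 + 40*w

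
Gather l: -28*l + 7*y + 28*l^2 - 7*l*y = 28*l^2 + l*(-7*y - 28) + 7*y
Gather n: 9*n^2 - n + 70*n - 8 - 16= 9*n^2 + 69*n - 24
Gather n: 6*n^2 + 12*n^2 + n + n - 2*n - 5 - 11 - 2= 18*n^2 - 18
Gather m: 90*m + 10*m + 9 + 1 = 100*m + 10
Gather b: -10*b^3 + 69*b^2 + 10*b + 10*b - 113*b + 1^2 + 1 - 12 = -10*b^3 + 69*b^2 - 93*b - 10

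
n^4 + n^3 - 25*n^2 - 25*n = n*(n - 5)*(n + 1)*(n + 5)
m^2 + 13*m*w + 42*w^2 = (m + 6*w)*(m + 7*w)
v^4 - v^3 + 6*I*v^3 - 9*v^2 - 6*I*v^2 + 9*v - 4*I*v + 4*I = (v - 1)*(v + I)^2*(v + 4*I)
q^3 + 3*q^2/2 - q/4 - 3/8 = (q - 1/2)*(q + 1/2)*(q + 3/2)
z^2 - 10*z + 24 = (z - 6)*(z - 4)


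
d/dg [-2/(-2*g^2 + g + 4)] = 2*(1 - 4*g)/(-2*g^2 + g + 4)^2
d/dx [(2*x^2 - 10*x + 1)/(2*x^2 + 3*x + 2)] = (26*x^2 + 4*x - 23)/(4*x^4 + 12*x^3 + 17*x^2 + 12*x + 4)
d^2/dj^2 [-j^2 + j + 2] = -2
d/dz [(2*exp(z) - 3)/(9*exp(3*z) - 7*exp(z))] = 3*(-12*exp(3*z) + 27*exp(2*z) - 7)*exp(-z)/(81*exp(4*z) - 126*exp(2*z) + 49)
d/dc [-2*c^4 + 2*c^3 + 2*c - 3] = -8*c^3 + 6*c^2 + 2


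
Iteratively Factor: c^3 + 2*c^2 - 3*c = (c)*(c^2 + 2*c - 3) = c*(c + 3)*(c - 1)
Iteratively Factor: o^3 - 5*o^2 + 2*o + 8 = (o - 4)*(o^2 - o - 2) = (o - 4)*(o - 2)*(o + 1)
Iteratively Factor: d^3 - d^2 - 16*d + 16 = (d + 4)*(d^2 - 5*d + 4) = (d - 4)*(d + 4)*(d - 1)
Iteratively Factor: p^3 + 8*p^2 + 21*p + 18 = (p + 3)*(p^2 + 5*p + 6) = (p + 3)^2*(p + 2)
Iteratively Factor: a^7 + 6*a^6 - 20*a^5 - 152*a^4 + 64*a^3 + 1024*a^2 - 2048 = (a - 4)*(a^6 + 10*a^5 + 20*a^4 - 72*a^3 - 224*a^2 + 128*a + 512) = (a - 4)*(a - 2)*(a^5 + 12*a^4 + 44*a^3 + 16*a^2 - 192*a - 256) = (a - 4)*(a - 2)^2*(a^4 + 14*a^3 + 72*a^2 + 160*a + 128) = (a - 4)*(a - 2)^2*(a + 4)*(a^3 + 10*a^2 + 32*a + 32) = (a - 4)*(a - 2)^2*(a + 2)*(a + 4)*(a^2 + 8*a + 16) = (a - 4)*(a - 2)^2*(a + 2)*(a + 4)^2*(a + 4)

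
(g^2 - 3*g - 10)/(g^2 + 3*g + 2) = (g - 5)/(g + 1)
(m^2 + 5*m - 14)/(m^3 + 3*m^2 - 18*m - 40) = (m^2 + 5*m - 14)/(m^3 + 3*m^2 - 18*m - 40)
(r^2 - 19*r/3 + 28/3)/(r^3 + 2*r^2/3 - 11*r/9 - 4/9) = 3*(3*r^2 - 19*r + 28)/(9*r^3 + 6*r^2 - 11*r - 4)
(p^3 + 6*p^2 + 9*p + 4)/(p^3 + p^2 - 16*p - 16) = (p + 1)/(p - 4)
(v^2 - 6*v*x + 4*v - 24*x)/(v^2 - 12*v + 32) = (v^2 - 6*v*x + 4*v - 24*x)/(v^2 - 12*v + 32)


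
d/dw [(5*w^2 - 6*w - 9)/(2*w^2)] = 3*(w + 3)/w^3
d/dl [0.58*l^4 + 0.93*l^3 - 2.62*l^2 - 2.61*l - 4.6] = 2.32*l^3 + 2.79*l^2 - 5.24*l - 2.61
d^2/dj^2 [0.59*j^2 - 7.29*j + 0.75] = 1.18000000000000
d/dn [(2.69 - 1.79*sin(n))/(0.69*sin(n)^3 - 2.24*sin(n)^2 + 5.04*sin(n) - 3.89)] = (2.4702*sin(n)^3 - 9.5779*sin(n)^2 + 12.0512*sin(n) - 6.5945)*cos(n)/(0.4761*sin(n)^6 - 3.0912*sin(n)^5 + 11.9728*sin(n)^4 - 27.9474*sin(n)^3 + 42.8288*sin(n)^2 - 39.2112*sin(n) + 15.1321)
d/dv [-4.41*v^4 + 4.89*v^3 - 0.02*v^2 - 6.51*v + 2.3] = -17.64*v^3 + 14.67*v^2 - 0.04*v - 6.51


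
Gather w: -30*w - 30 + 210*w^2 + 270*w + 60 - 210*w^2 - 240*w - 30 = 0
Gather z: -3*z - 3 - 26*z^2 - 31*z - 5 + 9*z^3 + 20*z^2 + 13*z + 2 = 9*z^3 - 6*z^2 - 21*z - 6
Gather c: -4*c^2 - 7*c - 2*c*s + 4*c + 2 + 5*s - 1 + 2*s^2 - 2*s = -4*c^2 + c*(-2*s - 3) + 2*s^2 + 3*s + 1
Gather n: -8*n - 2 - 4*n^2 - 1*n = -4*n^2 - 9*n - 2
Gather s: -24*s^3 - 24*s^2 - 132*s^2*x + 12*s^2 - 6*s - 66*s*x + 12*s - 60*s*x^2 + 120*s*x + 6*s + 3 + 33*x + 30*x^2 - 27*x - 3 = -24*s^3 + s^2*(-132*x - 12) + s*(-60*x^2 + 54*x + 12) + 30*x^2 + 6*x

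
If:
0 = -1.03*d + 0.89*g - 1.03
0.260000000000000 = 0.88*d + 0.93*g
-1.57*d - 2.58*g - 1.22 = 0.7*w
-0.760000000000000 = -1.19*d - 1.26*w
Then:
No Solution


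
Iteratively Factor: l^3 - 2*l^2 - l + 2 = (l + 1)*(l^2 - 3*l + 2) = (l - 1)*(l + 1)*(l - 2)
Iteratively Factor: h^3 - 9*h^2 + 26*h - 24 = (h - 3)*(h^2 - 6*h + 8) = (h - 3)*(h - 2)*(h - 4)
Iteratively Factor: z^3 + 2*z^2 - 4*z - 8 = (z - 2)*(z^2 + 4*z + 4) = (z - 2)*(z + 2)*(z + 2)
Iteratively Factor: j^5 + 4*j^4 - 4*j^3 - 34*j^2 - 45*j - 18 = (j - 3)*(j^4 + 7*j^3 + 17*j^2 + 17*j + 6) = (j - 3)*(j + 2)*(j^3 + 5*j^2 + 7*j + 3) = (j - 3)*(j + 1)*(j + 2)*(j^2 + 4*j + 3) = (j - 3)*(j + 1)^2*(j + 2)*(j + 3)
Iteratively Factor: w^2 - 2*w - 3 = (w - 3)*(w + 1)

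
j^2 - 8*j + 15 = (j - 5)*(j - 3)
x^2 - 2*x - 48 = (x - 8)*(x + 6)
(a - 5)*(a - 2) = a^2 - 7*a + 10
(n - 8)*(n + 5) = n^2 - 3*n - 40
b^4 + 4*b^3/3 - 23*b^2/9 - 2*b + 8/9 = (b - 4/3)*(b - 1/3)*(b + 1)*(b + 2)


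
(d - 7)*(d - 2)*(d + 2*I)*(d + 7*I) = d^4 - 9*d^3 + 9*I*d^3 - 81*I*d^2 + 126*d + 126*I*d - 196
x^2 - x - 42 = (x - 7)*(x + 6)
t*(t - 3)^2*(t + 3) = t^4 - 3*t^3 - 9*t^2 + 27*t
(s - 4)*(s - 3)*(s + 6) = s^3 - s^2 - 30*s + 72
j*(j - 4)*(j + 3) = j^3 - j^2 - 12*j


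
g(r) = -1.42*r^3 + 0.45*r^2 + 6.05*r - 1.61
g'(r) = -4.26*r^2 + 0.9*r + 6.05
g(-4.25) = 89.81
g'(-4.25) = -74.72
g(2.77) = -11.58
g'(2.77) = -24.14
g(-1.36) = -5.43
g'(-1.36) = -3.05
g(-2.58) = 10.16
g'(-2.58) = -24.63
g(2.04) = 0.55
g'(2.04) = -9.84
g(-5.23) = 182.20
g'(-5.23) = -115.18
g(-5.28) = 188.01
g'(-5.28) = -117.46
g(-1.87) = -2.06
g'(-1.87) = -10.53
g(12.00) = -2317.97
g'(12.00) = -596.59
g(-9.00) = 1015.57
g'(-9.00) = -347.11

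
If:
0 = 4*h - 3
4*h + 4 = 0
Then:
No Solution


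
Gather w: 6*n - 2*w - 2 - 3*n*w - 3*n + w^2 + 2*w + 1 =-3*n*w + 3*n + w^2 - 1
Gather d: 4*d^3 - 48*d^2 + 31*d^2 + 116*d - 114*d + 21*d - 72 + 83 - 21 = 4*d^3 - 17*d^2 + 23*d - 10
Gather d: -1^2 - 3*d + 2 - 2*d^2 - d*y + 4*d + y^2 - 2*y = -2*d^2 + d*(1 - y) + y^2 - 2*y + 1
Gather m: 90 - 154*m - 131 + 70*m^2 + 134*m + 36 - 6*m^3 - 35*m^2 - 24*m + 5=-6*m^3 + 35*m^2 - 44*m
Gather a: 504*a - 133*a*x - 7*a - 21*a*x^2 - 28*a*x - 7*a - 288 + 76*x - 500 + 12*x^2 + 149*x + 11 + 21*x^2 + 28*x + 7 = a*(-21*x^2 - 161*x + 490) + 33*x^2 + 253*x - 770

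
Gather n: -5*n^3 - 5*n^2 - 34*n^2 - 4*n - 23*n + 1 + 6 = -5*n^3 - 39*n^2 - 27*n + 7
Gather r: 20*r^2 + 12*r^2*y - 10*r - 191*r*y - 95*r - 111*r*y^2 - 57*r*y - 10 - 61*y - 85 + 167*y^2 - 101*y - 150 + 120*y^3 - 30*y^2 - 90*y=r^2*(12*y + 20) + r*(-111*y^2 - 248*y - 105) + 120*y^3 + 137*y^2 - 252*y - 245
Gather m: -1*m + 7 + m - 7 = 0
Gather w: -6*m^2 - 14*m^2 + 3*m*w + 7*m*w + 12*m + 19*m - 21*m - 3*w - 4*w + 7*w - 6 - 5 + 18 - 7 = -20*m^2 + 10*m*w + 10*m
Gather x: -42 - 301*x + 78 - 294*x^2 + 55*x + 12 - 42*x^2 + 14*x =-336*x^2 - 232*x + 48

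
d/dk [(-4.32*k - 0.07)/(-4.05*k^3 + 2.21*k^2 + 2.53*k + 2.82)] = (-34.992*k^3 + 8.6967*k^2 + 0.3094*k - 12.0053)/(16.4025*k^6 - 17.901*k^5 - 15.6089*k^4 - 11.6594*k^3 + 18.8653*k^2 + 14.2692*k + 7.9524)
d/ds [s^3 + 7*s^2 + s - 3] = 3*s^2 + 14*s + 1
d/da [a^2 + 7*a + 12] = 2*a + 7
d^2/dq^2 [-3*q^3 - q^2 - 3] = -18*q - 2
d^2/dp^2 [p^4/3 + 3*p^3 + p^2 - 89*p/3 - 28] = 4*p^2 + 18*p + 2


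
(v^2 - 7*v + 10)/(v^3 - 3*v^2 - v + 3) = (v^2 - 7*v + 10)/(v^3 - 3*v^2 - v + 3)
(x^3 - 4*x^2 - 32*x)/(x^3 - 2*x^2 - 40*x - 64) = x/(x + 2)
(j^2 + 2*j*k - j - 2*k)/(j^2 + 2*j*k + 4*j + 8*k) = (j - 1)/(j + 4)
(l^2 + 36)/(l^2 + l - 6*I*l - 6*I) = (l + 6*I)/(l + 1)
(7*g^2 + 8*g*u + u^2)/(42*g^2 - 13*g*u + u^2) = (7*g^2 + 8*g*u + u^2)/(42*g^2 - 13*g*u + u^2)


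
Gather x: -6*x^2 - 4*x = -6*x^2 - 4*x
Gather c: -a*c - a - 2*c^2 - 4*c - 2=-a - 2*c^2 + c*(-a - 4) - 2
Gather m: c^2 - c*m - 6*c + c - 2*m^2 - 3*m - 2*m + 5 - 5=c^2 - 5*c - 2*m^2 + m*(-c - 5)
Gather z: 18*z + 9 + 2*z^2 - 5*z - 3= 2*z^2 + 13*z + 6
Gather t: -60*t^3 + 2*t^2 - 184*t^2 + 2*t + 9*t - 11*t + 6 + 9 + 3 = -60*t^3 - 182*t^2 + 18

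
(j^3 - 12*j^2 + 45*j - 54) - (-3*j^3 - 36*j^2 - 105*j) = 4*j^3 + 24*j^2 + 150*j - 54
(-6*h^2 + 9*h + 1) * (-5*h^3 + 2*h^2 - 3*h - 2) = 30*h^5 - 57*h^4 + 31*h^3 - 13*h^2 - 21*h - 2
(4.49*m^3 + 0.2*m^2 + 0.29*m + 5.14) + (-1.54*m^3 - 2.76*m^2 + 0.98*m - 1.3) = 2.95*m^3 - 2.56*m^2 + 1.27*m + 3.84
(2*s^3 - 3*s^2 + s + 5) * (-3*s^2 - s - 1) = -6*s^5 + 7*s^4 - 2*s^3 - 13*s^2 - 6*s - 5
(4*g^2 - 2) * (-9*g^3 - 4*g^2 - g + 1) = -36*g^5 - 16*g^4 + 14*g^3 + 12*g^2 + 2*g - 2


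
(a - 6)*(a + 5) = a^2 - a - 30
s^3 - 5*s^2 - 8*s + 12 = (s - 6)*(s - 1)*(s + 2)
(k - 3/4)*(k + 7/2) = k^2 + 11*k/4 - 21/8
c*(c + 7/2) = c^2 + 7*c/2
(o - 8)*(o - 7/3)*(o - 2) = o^3 - 37*o^2/3 + 118*o/3 - 112/3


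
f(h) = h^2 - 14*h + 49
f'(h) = 2*h - 14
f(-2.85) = 97.02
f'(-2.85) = -19.70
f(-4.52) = 132.71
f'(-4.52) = -23.04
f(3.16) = 14.75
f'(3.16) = -7.68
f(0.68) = 39.94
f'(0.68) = -12.64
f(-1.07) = 65.12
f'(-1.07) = -16.14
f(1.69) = 28.20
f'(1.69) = -10.62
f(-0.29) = 53.14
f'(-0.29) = -14.58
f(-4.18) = 124.99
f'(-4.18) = -22.36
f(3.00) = 16.00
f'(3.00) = -8.00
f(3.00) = 16.00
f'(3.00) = -8.00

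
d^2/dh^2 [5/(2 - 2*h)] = -5/(h - 1)^3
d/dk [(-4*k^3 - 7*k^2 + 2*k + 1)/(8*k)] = -k - 7/8 - 1/(8*k^2)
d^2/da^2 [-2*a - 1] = 0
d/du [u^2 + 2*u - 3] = 2*u + 2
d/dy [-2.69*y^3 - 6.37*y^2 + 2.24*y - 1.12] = -8.07*y^2 - 12.74*y + 2.24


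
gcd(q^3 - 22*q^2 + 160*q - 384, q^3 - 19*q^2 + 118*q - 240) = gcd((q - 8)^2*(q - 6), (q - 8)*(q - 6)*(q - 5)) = q^2 - 14*q + 48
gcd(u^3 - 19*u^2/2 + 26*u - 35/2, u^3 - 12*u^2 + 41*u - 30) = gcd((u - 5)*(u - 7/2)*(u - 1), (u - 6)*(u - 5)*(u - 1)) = u^2 - 6*u + 5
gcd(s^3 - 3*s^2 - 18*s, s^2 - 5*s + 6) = 1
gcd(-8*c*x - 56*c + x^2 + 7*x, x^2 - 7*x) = 1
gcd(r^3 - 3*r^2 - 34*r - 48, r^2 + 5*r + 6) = r^2 + 5*r + 6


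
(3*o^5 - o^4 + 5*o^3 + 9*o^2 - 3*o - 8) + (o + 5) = 3*o^5 - o^4 + 5*o^3 + 9*o^2 - 2*o - 3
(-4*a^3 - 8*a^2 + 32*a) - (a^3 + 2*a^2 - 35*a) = -5*a^3 - 10*a^2 + 67*a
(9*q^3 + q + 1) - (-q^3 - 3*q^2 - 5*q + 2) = 10*q^3 + 3*q^2 + 6*q - 1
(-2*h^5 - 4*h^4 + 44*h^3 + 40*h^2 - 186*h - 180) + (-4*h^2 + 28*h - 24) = -2*h^5 - 4*h^4 + 44*h^3 + 36*h^2 - 158*h - 204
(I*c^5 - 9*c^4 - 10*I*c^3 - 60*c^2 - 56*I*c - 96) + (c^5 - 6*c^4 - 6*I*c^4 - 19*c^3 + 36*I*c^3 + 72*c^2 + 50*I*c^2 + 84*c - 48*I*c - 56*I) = c^5 + I*c^5 - 15*c^4 - 6*I*c^4 - 19*c^3 + 26*I*c^3 + 12*c^2 + 50*I*c^2 + 84*c - 104*I*c - 96 - 56*I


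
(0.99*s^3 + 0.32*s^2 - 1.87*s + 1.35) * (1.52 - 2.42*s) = -2.3958*s^4 + 0.7304*s^3 + 5.0118*s^2 - 6.1094*s + 2.052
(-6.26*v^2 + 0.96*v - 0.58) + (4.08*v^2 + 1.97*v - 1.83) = -2.18*v^2 + 2.93*v - 2.41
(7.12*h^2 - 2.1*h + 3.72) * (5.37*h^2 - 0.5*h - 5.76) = 38.2344*h^4 - 14.837*h^3 - 19.9848*h^2 + 10.236*h - 21.4272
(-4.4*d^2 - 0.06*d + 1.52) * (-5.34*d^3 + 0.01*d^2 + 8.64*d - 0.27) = 23.496*d^5 + 0.2764*d^4 - 46.1334*d^3 + 0.6848*d^2 + 13.149*d - 0.4104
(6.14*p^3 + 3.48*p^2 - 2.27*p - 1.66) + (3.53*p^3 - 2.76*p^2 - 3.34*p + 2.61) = 9.67*p^3 + 0.72*p^2 - 5.61*p + 0.95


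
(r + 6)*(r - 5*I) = r^2 + 6*r - 5*I*r - 30*I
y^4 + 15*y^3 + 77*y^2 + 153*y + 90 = (y + 1)*(y + 3)*(y + 5)*(y + 6)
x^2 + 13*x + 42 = (x + 6)*(x + 7)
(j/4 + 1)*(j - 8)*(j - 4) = j^3/4 - 2*j^2 - 4*j + 32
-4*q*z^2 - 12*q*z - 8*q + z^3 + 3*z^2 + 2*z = (-4*q + z)*(z + 1)*(z + 2)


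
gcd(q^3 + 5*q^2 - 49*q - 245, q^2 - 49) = q^2 - 49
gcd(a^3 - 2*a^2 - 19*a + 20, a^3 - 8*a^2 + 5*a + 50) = a - 5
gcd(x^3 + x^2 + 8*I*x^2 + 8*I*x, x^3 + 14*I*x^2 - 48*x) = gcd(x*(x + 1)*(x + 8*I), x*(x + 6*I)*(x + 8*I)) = x^2 + 8*I*x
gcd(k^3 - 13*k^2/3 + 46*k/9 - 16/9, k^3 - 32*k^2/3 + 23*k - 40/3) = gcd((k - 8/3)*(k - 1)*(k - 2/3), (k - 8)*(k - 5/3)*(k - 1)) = k - 1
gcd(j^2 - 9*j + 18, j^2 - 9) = j - 3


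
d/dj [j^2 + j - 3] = 2*j + 1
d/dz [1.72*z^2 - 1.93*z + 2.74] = 3.44*z - 1.93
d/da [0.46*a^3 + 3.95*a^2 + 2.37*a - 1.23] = 1.38*a^2 + 7.9*a + 2.37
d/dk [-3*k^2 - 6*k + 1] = -6*k - 6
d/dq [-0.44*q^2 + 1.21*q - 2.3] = 1.21 - 0.88*q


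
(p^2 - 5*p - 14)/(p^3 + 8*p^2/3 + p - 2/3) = 3*(p - 7)/(3*p^2 + 2*p - 1)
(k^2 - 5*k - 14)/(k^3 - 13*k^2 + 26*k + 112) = 1/(k - 8)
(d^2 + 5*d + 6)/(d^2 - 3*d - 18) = (d + 2)/(d - 6)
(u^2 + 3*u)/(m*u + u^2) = (u + 3)/(m + u)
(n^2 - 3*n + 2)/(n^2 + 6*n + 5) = (n^2 - 3*n + 2)/(n^2 + 6*n + 5)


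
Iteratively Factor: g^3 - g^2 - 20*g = (g + 4)*(g^2 - 5*g) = (g - 5)*(g + 4)*(g)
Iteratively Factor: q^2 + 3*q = (q)*(q + 3)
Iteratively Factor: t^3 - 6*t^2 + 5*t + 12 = (t - 4)*(t^2 - 2*t - 3) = (t - 4)*(t + 1)*(t - 3)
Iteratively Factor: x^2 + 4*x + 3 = (x + 3)*(x + 1)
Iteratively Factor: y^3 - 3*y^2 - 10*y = (y)*(y^2 - 3*y - 10) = y*(y - 5)*(y + 2)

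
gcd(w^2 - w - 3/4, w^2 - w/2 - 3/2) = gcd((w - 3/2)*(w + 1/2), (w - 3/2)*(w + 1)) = w - 3/2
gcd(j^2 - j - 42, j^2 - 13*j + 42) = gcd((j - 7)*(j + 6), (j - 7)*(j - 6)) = j - 7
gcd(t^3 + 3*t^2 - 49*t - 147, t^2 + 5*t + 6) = t + 3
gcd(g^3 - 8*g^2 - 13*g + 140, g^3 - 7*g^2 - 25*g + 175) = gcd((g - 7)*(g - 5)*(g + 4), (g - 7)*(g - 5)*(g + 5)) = g^2 - 12*g + 35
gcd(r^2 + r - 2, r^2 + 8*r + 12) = r + 2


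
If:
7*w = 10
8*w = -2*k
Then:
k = -40/7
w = 10/7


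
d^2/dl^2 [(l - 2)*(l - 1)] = 2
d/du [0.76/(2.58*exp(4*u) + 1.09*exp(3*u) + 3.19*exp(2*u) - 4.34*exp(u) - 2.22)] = (-7.8432*exp(3*u) - 2.4852*exp(2*u) - 4.8488*exp(u) + 3.2984)*exp(u)/(2.58*exp(4*u) + 1.09*exp(3*u) + 3.19*exp(2*u) - 4.34*exp(u) - 2.22)^2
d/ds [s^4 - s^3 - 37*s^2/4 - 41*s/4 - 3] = 4*s^3 - 3*s^2 - 37*s/2 - 41/4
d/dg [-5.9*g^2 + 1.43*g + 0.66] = 1.43 - 11.8*g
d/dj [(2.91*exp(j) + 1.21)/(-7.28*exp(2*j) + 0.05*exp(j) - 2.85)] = (21.1848*exp(2*j) + 17.6176*exp(j) - 8.354)*exp(j)/(52.9984*exp(4*j) - 0.728*exp(3*j) + 41.4985*exp(2*j) - 0.285*exp(j) + 8.1225)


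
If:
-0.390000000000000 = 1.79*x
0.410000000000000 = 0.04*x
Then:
No Solution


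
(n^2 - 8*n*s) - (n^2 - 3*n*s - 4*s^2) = -5*n*s + 4*s^2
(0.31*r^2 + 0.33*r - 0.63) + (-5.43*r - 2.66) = 0.31*r^2 - 5.1*r - 3.29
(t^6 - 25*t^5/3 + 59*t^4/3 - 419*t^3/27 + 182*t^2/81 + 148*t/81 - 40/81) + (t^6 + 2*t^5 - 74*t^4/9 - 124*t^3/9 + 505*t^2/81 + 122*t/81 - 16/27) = 2*t^6 - 19*t^5/3 + 103*t^4/9 - 791*t^3/27 + 229*t^2/27 + 10*t/3 - 88/81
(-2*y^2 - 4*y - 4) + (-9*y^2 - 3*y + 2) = -11*y^2 - 7*y - 2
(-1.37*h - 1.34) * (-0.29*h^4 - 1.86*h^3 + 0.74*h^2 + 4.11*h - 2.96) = 0.3973*h^5 + 2.9368*h^4 + 1.4786*h^3 - 6.6223*h^2 - 1.4522*h + 3.9664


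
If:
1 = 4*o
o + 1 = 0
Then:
No Solution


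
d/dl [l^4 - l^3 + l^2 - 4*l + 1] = 4*l^3 - 3*l^2 + 2*l - 4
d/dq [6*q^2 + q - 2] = 12*q + 1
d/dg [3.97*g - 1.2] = 3.97000000000000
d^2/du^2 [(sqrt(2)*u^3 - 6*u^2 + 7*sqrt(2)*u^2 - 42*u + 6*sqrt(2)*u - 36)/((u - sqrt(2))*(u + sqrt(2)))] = 4*(-21*u^3 + 4*sqrt(2)*u^3 - 72*u^2 + 21*sqrt(2)*u^2 - 126*u + 24*sqrt(2)*u - 48 + 14*sqrt(2))/(u^6 - 6*u^4 + 12*u^2 - 8)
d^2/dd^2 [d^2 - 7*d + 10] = 2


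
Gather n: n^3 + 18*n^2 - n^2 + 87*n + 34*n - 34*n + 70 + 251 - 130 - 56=n^3 + 17*n^2 + 87*n + 135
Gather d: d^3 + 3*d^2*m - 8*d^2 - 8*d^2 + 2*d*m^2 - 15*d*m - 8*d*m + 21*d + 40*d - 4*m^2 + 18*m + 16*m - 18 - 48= d^3 + d^2*(3*m - 16) + d*(2*m^2 - 23*m + 61) - 4*m^2 + 34*m - 66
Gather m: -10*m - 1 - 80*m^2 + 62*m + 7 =-80*m^2 + 52*m + 6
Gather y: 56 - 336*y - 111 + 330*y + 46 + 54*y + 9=48*y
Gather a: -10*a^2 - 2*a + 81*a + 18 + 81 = -10*a^2 + 79*a + 99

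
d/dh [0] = 0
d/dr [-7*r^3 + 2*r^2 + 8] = r*(4 - 21*r)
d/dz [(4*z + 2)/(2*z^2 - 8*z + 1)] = 4*(-2*z^2 - 2*z + 5)/(4*z^4 - 32*z^3 + 68*z^2 - 16*z + 1)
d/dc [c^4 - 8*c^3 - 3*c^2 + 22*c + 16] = 4*c^3 - 24*c^2 - 6*c + 22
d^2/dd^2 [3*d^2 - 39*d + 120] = 6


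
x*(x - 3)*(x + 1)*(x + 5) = x^4 + 3*x^3 - 13*x^2 - 15*x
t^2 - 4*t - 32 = (t - 8)*(t + 4)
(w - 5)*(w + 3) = w^2 - 2*w - 15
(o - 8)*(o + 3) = o^2 - 5*o - 24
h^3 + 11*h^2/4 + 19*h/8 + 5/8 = (h + 1/2)*(h + 1)*(h + 5/4)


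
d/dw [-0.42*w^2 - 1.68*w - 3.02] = -0.84*w - 1.68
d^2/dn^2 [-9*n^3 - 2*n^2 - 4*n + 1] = -54*n - 4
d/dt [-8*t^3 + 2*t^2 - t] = -24*t^2 + 4*t - 1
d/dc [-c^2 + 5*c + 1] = 5 - 2*c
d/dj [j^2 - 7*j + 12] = 2*j - 7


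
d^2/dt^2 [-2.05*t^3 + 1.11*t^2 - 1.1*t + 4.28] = 2.22 - 12.3*t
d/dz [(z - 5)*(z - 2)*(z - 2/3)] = 3*z^2 - 46*z/3 + 44/3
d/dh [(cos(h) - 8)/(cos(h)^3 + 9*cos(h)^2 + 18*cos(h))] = (-285*cos(h) - 15*cos(2*h) + cos(3*h) - 303)*sin(h)/(2*(cos(h) + 3)^2*(cos(h) + 6)^2*cos(h)^2)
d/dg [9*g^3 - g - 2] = 27*g^2 - 1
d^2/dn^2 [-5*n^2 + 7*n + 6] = -10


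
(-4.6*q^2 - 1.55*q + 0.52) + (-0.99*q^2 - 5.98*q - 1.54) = -5.59*q^2 - 7.53*q - 1.02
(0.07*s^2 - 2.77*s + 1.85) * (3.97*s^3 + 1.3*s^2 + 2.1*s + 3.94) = 0.2779*s^5 - 10.9059*s^4 + 3.8905*s^3 - 3.1362*s^2 - 7.0288*s + 7.289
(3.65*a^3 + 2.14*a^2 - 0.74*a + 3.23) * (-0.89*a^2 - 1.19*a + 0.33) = -3.2485*a^5 - 6.2481*a^4 - 0.6835*a^3 - 1.2879*a^2 - 4.0879*a + 1.0659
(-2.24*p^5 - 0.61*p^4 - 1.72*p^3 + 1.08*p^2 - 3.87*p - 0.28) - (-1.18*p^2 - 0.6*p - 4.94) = -2.24*p^5 - 0.61*p^4 - 1.72*p^3 + 2.26*p^2 - 3.27*p + 4.66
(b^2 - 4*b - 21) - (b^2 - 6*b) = 2*b - 21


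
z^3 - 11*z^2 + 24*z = z*(z - 8)*(z - 3)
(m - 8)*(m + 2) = m^2 - 6*m - 16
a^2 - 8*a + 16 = (a - 4)^2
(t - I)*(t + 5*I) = t^2 + 4*I*t + 5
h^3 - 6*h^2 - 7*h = h*(h - 7)*(h + 1)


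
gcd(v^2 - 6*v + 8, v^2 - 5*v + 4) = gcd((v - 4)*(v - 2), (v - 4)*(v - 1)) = v - 4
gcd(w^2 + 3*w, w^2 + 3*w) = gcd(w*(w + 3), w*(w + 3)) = w^2 + 3*w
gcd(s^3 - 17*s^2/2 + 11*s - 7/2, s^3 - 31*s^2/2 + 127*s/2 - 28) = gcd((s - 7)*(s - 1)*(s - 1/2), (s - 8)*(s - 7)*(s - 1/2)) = s^2 - 15*s/2 + 7/2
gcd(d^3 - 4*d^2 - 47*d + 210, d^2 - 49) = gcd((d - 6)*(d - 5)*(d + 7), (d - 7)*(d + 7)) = d + 7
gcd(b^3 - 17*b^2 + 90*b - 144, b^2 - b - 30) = b - 6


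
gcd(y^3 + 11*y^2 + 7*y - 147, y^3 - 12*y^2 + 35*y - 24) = y - 3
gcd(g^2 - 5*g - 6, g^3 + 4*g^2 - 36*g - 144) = g - 6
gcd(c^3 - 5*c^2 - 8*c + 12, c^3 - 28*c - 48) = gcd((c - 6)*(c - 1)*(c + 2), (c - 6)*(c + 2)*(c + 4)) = c^2 - 4*c - 12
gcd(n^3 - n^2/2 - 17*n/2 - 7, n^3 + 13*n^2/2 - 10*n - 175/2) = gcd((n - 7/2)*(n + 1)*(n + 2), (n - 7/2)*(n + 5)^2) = n - 7/2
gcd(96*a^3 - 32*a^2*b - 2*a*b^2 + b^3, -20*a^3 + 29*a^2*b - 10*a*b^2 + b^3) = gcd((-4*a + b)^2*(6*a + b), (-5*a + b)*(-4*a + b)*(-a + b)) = 4*a - b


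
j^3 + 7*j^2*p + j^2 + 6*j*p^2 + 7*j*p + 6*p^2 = (j + 1)*(j + p)*(j + 6*p)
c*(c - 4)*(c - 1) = c^3 - 5*c^2 + 4*c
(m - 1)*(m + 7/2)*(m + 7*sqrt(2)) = m^3 + 5*m^2/2 + 7*sqrt(2)*m^2 - 7*m/2 + 35*sqrt(2)*m/2 - 49*sqrt(2)/2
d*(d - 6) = d^2 - 6*d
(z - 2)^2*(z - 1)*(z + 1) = z^4 - 4*z^3 + 3*z^2 + 4*z - 4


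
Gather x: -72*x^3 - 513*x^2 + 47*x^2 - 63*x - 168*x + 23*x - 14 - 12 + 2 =-72*x^3 - 466*x^2 - 208*x - 24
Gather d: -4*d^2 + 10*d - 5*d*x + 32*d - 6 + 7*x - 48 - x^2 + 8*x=-4*d^2 + d*(42 - 5*x) - x^2 + 15*x - 54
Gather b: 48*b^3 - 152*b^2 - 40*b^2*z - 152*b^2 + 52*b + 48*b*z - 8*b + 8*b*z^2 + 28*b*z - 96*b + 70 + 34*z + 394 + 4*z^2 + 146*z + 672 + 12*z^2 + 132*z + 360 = 48*b^3 + b^2*(-40*z - 304) + b*(8*z^2 + 76*z - 52) + 16*z^2 + 312*z + 1496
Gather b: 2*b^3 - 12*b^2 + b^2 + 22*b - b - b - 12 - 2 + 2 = 2*b^3 - 11*b^2 + 20*b - 12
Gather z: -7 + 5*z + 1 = 5*z - 6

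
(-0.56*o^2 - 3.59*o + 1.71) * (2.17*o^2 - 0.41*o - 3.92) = -1.2152*o^4 - 7.5607*o^3 + 7.3778*o^2 + 13.3717*o - 6.7032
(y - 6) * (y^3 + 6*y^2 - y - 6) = y^4 - 37*y^2 + 36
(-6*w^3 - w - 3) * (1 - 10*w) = 60*w^4 - 6*w^3 + 10*w^2 + 29*w - 3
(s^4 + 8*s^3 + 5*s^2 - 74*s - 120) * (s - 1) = s^5 + 7*s^4 - 3*s^3 - 79*s^2 - 46*s + 120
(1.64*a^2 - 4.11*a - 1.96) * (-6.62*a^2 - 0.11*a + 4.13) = -10.8568*a^4 + 27.0278*a^3 + 20.2005*a^2 - 16.7587*a - 8.0948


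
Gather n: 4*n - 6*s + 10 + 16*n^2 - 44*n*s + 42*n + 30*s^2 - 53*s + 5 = 16*n^2 + n*(46 - 44*s) + 30*s^2 - 59*s + 15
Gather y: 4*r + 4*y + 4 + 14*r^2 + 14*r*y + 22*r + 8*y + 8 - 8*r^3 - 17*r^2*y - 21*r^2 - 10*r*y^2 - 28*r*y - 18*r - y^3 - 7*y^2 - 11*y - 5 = -8*r^3 - 7*r^2 + 8*r - y^3 + y^2*(-10*r - 7) + y*(-17*r^2 - 14*r + 1) + 7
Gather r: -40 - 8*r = -8*r - 40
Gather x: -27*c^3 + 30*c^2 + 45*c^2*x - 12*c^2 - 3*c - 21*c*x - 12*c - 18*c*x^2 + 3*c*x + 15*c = -27*c^3 + 18*c^2 - 18*c*x^2 + x*(45*c^2 - 18*c)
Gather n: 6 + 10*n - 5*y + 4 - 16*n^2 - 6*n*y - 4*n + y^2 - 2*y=-16*n^2 + n*(6 - 6*y) + y^2 - 7*y + 10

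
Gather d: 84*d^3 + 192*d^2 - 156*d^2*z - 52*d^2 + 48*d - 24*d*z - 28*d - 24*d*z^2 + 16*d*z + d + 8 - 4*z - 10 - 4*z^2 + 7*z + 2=84*d^3 + d^2*(140 - 156*z) + d*(-24*z^2 - 8*z + 21) - 4*z^2 + 3*z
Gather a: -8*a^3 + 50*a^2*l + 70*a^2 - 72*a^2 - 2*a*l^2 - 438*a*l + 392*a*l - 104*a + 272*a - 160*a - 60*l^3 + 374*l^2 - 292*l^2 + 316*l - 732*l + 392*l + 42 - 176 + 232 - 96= -8*a^3 + a^2*(50*l - 2) + a*(-2*l^2 - 46*l + 8) - 60*l^3 + 82*l^2 - 24*l + 2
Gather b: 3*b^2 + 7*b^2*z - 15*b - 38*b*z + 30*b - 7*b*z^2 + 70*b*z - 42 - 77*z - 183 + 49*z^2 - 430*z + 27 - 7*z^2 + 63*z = b^2*(7*z + 3) + b*(-7*z^2 + 32*z + 15) + 42*z^2 - 444*z - 198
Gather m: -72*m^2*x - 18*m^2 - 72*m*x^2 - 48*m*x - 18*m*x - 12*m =m^2*(-72*x - 18) + m*(-72*x^2 - 66*x - 12)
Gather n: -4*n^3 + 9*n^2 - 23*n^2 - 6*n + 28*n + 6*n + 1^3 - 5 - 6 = -4*n^3 - 14*n^2 + 28*n - 10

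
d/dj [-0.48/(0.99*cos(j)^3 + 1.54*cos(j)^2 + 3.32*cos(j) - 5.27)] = (1.4256*sin(j)^2 - 1.4784*cos(j) - 3.0192)*sin(j)/(0.99*cos(j)^3 + 1.54*cos(j)^2 + 3.32*cos(j) - 5.27)^2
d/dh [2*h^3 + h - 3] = 6*h^2 + 1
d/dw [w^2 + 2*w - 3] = 2*w + 2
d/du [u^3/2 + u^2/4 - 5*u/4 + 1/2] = 3*u^2/2 + u/2 - 5/4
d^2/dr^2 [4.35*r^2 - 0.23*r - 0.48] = 8.70000000000000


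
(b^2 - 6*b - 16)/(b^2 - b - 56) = (b + 2)/(b + 7)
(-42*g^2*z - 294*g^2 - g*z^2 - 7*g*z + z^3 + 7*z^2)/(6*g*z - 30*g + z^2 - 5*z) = (-7*g*z - 49*g + z^2 + 7*z)/(z - 5)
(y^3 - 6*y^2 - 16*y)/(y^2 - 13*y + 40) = y*(y + 2)/(y - 5)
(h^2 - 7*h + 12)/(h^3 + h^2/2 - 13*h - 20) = 2*(h - 3)/(2*h^2 + 9*h + 10)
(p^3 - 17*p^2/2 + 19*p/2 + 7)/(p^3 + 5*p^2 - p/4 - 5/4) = 2*(p^2 - 9*p + 14)/(2*p^2 + 9*p - 5)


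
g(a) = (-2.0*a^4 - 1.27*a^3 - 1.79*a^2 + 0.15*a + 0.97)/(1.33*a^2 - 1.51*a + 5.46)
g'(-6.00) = 15.15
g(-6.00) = -38.17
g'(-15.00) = 42.40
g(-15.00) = -297.43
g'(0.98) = -2.62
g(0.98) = -0.69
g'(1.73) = -6.72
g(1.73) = -4.19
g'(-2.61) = 4.78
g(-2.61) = -4.43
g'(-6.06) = 15.34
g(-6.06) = -39.09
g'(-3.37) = 7.08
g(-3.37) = -8.94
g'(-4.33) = 10.03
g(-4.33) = -17.14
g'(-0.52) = 0.35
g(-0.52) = 0.07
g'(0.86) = -2.04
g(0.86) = -0.41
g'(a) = (1.51 - 2.66*a)*(-2.0*a^4 - 1.27*a^3 - 1.79*a^2 + 0.15*a + 0.97)/(1.33*a^2 - 1.51*a + 5.46)^2 + (-8.0*a^3 - 3.81*a^2 - 3.58*a + 0.15)/(1.33*a^2 - 1.51*a + 5.46) = (-5.32*a^5 + 7.3709*a^4 - 39.8446*a^3 - 18.2992*a^2 - 22.127*a + 2.2837)/(1.7689*a^4 - 4.0166*a^3 + 16.8037*a^2 - 16.4892*a + 29.8116)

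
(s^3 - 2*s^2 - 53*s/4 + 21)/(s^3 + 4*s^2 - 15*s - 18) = (s^3 - 2*s^2 - 53*s/4 + 21)/(s^3 + 4*s^2 - 15*s - 18)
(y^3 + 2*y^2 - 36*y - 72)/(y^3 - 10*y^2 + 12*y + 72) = (y + 6)/(y - 6)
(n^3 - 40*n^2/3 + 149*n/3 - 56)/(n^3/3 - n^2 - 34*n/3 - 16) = (3*n^2 - 16*n + 21)/(n^2 + 5*n + 6)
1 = 1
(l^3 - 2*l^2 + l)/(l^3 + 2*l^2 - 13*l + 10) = l*(l - 1)/(l^2 + 3*l - 10)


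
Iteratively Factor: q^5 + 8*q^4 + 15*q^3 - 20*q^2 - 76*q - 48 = (q - 2)*(q^4 + 10*q^3 + 35*q^2 + 50*q + 24) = (q - 2)*(q + 1)*(q^3 + 9*q^2 + 26*q + 24) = (q - 2)*(q + 1)*(q + 3)*(q^2 + 6*q + 8) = (q - 2)*(q + 1)*(q + 2)*(q + 3)*(q + 4)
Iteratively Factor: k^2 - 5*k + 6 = (k - 2)*(k - 3)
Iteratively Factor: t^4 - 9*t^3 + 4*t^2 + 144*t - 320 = (t + 4)*(t^3 - 13*t^2 + 56*t - 80) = (t - 5)*(t + 4)*(t^2 - 8*t + 16) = (t - 5)*(t - 4)*(t + 4)*(t - 4)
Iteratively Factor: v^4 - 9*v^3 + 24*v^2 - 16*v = (v - 1)*(v^3 - 8*v^2 + 16*v) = (v - 4)*(v - 1)*(v^2 - 4*v) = v*(v - 4)*(v - 1)*(v - 4)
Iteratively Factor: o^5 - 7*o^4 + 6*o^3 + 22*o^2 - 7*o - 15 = (o - 5)*(o^4 - 2*o^3 - 4*o^2 + 2*o + 3) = (o - 5)*(o + 1)*(o^3 - 3*o^2 - o + 3) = (o - 5)*(o + 1)^2*(o^2 - 4*o + 3) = (o - 5)*(o - 1)*(o + 1)^2*(o - 3)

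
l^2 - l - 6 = (l - 3)*(l + 2)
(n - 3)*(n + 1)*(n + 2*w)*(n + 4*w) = n^4 + 6*n^3*w - 2*n^3 + 8*n^2*w^2 - 12*n^2*w - 3*n^2 - 16*n*w^2 - 18*n*w - 24*w^2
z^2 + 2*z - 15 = (z - 3)*(z + 5)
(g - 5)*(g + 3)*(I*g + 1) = I*g^3 + g^2 - 2*I*g^2 - 2*g - 15*I*g - 15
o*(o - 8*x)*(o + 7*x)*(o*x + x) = o^4*x - o^3*x^2 + o^3*x - 56*o^2*x^3 - o^2*x^2 - 56*o*x^3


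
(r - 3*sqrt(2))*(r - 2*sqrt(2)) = r^2 - 5*sqrt(2)*r + 12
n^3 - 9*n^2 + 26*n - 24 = (n - 4)*(n - 3)*(n - 2)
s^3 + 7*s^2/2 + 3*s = s*(s + 3/2)*(s + 2)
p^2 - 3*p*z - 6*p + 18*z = (p - 6)*(p - 3*z)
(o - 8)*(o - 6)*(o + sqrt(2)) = o^3 - 14*o^2 + sqrt(2)*o^2 - 14*sqrt(2)*o + 48*o + 48*sqrt(2)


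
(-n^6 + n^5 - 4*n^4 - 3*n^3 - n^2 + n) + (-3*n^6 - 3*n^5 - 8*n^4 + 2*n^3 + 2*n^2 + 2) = -4*n^6 - 2*n^5 - 12*n^4 - n^3 + n^2 + n + 2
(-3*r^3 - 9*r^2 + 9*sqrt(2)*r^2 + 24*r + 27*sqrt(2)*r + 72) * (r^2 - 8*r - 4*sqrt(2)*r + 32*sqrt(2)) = -3*r^5 + 15*r^4 + 21*sqrt(2)*r^4 - 105*sqrt(2)*r^3 + 24*r^3 - 600*sqrt(2)*r^2 + 240*r^2 + 480*sqrt(2)*r + 1152*r + 2304*sqrt(2)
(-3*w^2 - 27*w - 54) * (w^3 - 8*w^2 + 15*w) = -3*w^5 - 3*w^4 + 117*w^3 + 27*w^2 - 810*w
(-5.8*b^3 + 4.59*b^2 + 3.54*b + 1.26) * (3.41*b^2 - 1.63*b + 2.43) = -19.778*b^5 + 25.1059*b^4 - 9.5043*b^3 + 9.6801*b^2 + 6.5484*b + 3.0618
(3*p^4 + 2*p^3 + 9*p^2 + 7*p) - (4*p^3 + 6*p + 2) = 3*p^4 - 2*p^3 + 9*p^2 + p - 2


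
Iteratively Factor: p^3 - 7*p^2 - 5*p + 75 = (p - 5)*(p^2 - 2*p - 15) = (p - 5)^2*(p + 3)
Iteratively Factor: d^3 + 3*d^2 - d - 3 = (d - 1)*(d^2 + 4*d + 3) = (d - 1)*(d + 1)*(d + 3)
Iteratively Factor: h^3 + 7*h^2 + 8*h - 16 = (h + 4)*(h^2 + 3*h - 4) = (h - 1)*(h + 4)*(h + 4)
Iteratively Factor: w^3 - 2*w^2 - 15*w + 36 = (w + 4)*(w^2 - 6*w + 9) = (w - 3)*(w + 4)*(w - 3)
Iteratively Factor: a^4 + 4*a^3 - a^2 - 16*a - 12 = (a + 1)*(a^3 + 3*a^2 - 4*a - 12) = (a + 1)*(a + 3)*(a^2 - 4) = (a + 1)*(a + 2)*(a + 3)*(a - 2)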